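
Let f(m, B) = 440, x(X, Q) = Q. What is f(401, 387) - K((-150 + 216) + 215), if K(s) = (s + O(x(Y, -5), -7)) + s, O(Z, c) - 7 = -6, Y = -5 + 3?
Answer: -123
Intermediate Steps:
Y = -2
O(Z, c) = 1 (O(Z, c) = 7 - 6 = 1)
K(s) = 1 + 2*s (K(s) = (s + 1) + s = (1 + s) + s = 1 + 2*s)
f(401, 387) - K((-150 + 216) + 215) = 440 - (1 + 2*((-150 + 216) + 215)) = 440 - (1 + 2*(66 + 215)) = 440 - (1 + 2*281) = 440 - (1 + 562) = 440 - 1*563 = 440 - 563 = -123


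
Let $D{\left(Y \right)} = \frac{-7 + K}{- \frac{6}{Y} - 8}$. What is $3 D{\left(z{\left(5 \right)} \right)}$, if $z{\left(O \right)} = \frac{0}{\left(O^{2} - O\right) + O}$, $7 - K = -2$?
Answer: $0$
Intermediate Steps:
$K = 9$ ($K = 7 - -2 = 7 + 2 = 9$)
$z{\left(O \right)} = 0$ ($z{\left(O \right)} = \frac{0}{O^{2}} = 0$)
$D{\left(Y \right)} = \frac{2}{-8 - \frac{6}{Y}}$ ($D{\left(Y \right)} = \frac{-7 + 9}{- \frac{6}{Y} - 8} = \frac{2}{-8 - \frac{6}{Y}}$)
$3 D{\left(z{\left(5 \right)} \right)} = 3 \left(\left(-1\right) 0 \frac{1}{3 + 4 \cdot 0}\right) = 3 \left(\left(-1\right) 0 \frac{1}{3 + 0}\right) = 3 \left(\left(-1\right) 0 \cdot \frac{1}{3}\right) = 3 \cdot 0 = 0$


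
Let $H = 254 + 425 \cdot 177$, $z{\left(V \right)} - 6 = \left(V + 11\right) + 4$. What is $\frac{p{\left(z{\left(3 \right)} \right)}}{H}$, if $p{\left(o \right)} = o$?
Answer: $\frac{24}{75479} \approx 0.00031797$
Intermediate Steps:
$z{\left(V \right)} = 21 + V$ ($z{\left(V \right)} = 6 + \left(\left(V + 11\right) + 4\right) = 6 + \left(\left(11 + V\right) + 4\right) = 6 + \left(15 + V\right) = 21 + V$)
$H = 75479$ ($H = 254 + 75225 = 75479$)
$\frac{p{\left(z{\left(3 \right)} \right)}}{H} = \frac{21 + 3}{75479} = 24 \cdot \frac{1}{75479} = \frac{24}{75479}$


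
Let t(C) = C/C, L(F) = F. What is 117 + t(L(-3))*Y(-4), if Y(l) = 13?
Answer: 130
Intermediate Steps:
t(C) = 1
117 + t(L(-3))*Y(-4) = 117 + 1*13 = 117 + 13 = 130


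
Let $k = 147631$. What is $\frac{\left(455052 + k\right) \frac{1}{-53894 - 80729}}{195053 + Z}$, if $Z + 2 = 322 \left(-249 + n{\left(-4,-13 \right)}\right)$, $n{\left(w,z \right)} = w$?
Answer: $- \frac{602683}{15291153455} \approx -3.9414 \cdot 10^{-5}$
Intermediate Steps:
$Z = -81468$ ($Z = -2 + 322 \left(-249 - 4\right) = -2 + 322 \left(-253\right) = -2 - 81466 = -81468$)
$\frac{\left(455052 + k\right) \frac{1}{-53894 - 80729}}{195053 + Z} = \frac{\left(455052 + 147631\right) \frac{1}{-53894 - 80729}}{195053 - 81468} = \frac{602683 \frac{1}{-134623}}{113585} = 602683 \left(- \frac{1}{134623}\right) \frac{1}{113585} = \left(- \frac{602683}{134623}\right) \frac{1}{113585} = - \frac{602683}{15291153455}$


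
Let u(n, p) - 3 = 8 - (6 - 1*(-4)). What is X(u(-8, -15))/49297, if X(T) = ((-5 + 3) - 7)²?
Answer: 81/49297 ≈ 0.0016431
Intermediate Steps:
u(n, p) = 1 (u(n, p) = 3 + (8 - (6 - 1*(-4))) = 3 + (8 - (6 + 4)) = 3 + (8 - 1*10) = 3 + (8 - 10) = 3 - 2 = 1)
X(T) = 81 (X(T) = (-2 - 7)² = (-9)² = 81)
X(u(-8, -15))/49297 = 81/49297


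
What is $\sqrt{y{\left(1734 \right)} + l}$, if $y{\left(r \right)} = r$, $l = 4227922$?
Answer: $2 \sqrt{1057414} \approx 2056.6$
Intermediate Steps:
$\sqrt{y{\left(1734 \right)} + l} = \sqrt{1734 + 4227922} = \sqrt{4229656} = 2 \sqrt{1057414}$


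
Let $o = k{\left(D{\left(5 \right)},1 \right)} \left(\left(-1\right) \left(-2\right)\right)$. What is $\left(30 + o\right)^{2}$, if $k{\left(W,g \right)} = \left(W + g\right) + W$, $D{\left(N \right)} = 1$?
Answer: $1296$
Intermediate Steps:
$k{\left(W,g \right)} = g + 2 W$
$o = 6$ ($o = \left(1 + 2 \cdot 1\right) \left(\left(-1\right) \left(-2\right)\right) = \left(1 + 2\right) 2 = 3 \cdot 2 = 6$)
$\left(30 + o\right)^{2} = \left(30 + 6\right)^{2} = 36^{2} = 1296$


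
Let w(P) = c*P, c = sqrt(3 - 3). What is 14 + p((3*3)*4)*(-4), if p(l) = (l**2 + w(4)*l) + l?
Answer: -5314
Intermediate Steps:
c = 0 (c = sqrt(0) = 0)
w(P) = 0 (w(P) = 0*P = 0)
p(l) = l + l**2 (p(l) = (l**2 + 0*l) + l = (l**2 + 0) + l = l**2 + l = l + l**2)
14 + p((3*3)*4)*(-4) = 14 + (((3*3)*4)*(1 + (3*3)*4))*(-4) = 14 + ((9*4)*(1 + 9*4))*(-4) = 14 + (36*(1 + 36))*(-4) = 14 + (36*37)*(-4) = 14 + 1332*(-4) = 14 - 5328 = -5314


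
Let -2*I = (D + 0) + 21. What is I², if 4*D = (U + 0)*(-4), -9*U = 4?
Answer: 37249/324 ≈ 114.97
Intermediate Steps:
U = -4/9 (U = -⅑*4 = -4/9 ≈ -0.44444)
D = 4/9 (D = ((-4/9 + 0)*(-4))/4 = (-4/9*(-4))/4 = (¼)*(16/9) = 4/9 ≈ 0.44444)
I = -193/18 (I = -((4/9 + 0) + 21)/2 = -(4/9 + 21)/2 = -½*193/9 = -193/18 ≈ -10.722)
I² = (-193/18)² = 37249/324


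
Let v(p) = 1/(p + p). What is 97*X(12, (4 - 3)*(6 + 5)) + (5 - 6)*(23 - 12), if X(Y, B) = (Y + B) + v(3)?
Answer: 13417/6 ≈ 2236.2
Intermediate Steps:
v(p) = 1/(2*p)
X(Y, B) = ⅙ + B + Y (X(Y, B) = (Y + B) + (½)/3 = (B + Y) + (½)*(⅓) = (B + Y) + ⅙ = ⅙ + B + Y)
97*X(12, (4 - 3)*(6 + 5)) + (5 - 6)*(23 - 12) = 97*(⅙ + (4 - 3)*(6 + 5) + 12) + (5 - 6)*(23 - 12) = 97*(⅙ + 1*11 + 12) - 1*11 = 97*(⅙ + 11 + 12) - 11 = 97*(139/6) - 11 = 13483/6 - 11 = 13417/6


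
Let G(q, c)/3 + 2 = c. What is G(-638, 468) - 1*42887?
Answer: -41489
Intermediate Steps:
G(q, c) = -6 + 3*c
G(-638, 468) - 1*42887 = (-6 + 3*468) - 1*42887 = (-6 + 1404) - 42887 = 1398 - 42887 = -41489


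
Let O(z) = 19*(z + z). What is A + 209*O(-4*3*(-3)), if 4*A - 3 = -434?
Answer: 1143217/4 ≈ 2.8580e+5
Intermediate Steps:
A = -431/4 (A = ¾ + (¼)*(-434) = ¾ - 217/2 = -431/4 ≈ -107.75)
O(z) = 38*z (O(z) = 19*(2*z) = 38*z)
A + 209*O(-4*3*(-3)) = -431/4 + 209*(38*(-4*3*(-3))) = -431/4 + 209*(38*(-12*(-3))) = -431/4 + 209*(38*36) = -431/4 + 209*1368 = -431/4 + 285912 = 1143217/4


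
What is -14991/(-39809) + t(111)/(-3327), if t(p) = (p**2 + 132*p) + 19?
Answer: -1024649471/132444543 ≈ -7.7364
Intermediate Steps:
t(p) = 19 + p**2 + 132*p
-14991/(-39809) + t(111)/(-3327) = -14991/(-39809) + (19 + 111**2 + 132*111)/(-3327) = -14991*(-1/39809) + (19 + 12321 + 14652)*(-1/3327) = 14991/39809 + 26992*(-1/3327) = 14991/39809 - 26992/3327 = -1024649471/132444543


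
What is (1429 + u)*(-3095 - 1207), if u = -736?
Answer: -2981286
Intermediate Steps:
(1429 + u)*(-3095 - 1207) = (1429 - 736)*(-3095 - 1207) = 693*(-4302) = -2981286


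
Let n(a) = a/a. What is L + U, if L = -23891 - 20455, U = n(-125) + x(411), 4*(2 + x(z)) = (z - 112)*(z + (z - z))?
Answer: -54499/4 ≈ -13625.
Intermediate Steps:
n(a) = 1
x(z) = -2 + z*(-112 + z)/4 (x(z) = -2 + ((z - 112)*(z + (z - z)))/4 = -2 + ((-112 + z)*(z + 0))/4 = -2 + ((-112 + z)*z)/4 = -2 + (z*(-112 + z))/4 = -2 + z*(-112 + z)/4)
U = 122885/4 (U = 1 + (-2 - 28*411 + (¼)*411²) = 1 + (-2 - 11508 + (¼)*168921) = 1 + (-2 - 11508 + 168921/4) = 1 + 122881/4 = 122885/4 ≈ 30721.)
L = -44346
L + U = -44346 + 122885/4 = -54499/4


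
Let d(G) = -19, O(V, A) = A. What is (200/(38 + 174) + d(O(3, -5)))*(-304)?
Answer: 290928/53 ≈ 5489.2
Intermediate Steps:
(200/(38 + 174) + d(O(3, -5)))*(-304) = (200/(38 + 174) - 19)*(-304) = (200/212 - 19)*(-304) = (200*(1/212) - 19)*(-304) = (50/53 - 19)*(-304) = -957/53*(-304) = 290928/53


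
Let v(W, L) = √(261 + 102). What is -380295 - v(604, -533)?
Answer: -380295 - 11*√3 ≈ -3.8031e+5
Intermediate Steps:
v(W, L) = 11*√3 (v(W, L) = √363 = 11*√3)
-380295 - v(604, -533) = -380295 - 11*√3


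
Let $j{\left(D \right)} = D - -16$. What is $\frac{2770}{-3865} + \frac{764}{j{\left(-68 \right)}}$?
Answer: $- \frac{154845}{10049} \approx -15.409$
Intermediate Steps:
$j{\left(D \right)} = 16 + D$ ($j{\left(D \right)} = D + 16 = 16 + D$)
$\frac{2770}{-3865} + \frac{764}{j{\left(-68 \right)}} = \frac{2770}{-3865} + \frac{764}{16 - 68} = 2770 \left(- \frac{1}{3865}\right) + \frac{764}{-52} = - \frac{554}{773} + 764 \left(- \frac{1}{52}\right) = - \frac{554}{773} - \frac{191}{13} = - \frac{154845}{10049}$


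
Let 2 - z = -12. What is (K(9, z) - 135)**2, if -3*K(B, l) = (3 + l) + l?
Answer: 190096/9 ≈ 21122.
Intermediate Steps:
z = 14 (z = 2 - 1*(-12) = 2 + 12 = 14)
K(B, l) = -1 - 2*l/3 (K(B, l) = -((3 + l) + l)/3 = -(3 + 2*l)/3 = -1 - 2*l/3)
(K(9, z) - 135)**2 = ((-1 - 2/3*14) - 135)**2 = ((-1 - 28/3) - 135)**2 = (-31/3 - 135)**2 = (-436/3)**2 = 190096/9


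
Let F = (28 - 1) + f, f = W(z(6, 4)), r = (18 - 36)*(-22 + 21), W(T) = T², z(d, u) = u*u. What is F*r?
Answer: 5094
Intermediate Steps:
z(d, u) = u²
r = 18 (r = -18*(-1) = 18)
f = 256 (f = (4²)² = 16² = 256)
F = 283 (F = (28 - 1) + 256 = 27 + 256 = 283)
F*r = 283*18 = 5094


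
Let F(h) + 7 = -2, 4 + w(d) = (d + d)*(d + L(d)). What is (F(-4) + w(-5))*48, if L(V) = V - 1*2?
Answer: 5136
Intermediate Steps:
L(V) = -2 + V (L(V) = V - 2 = -2 + V)
w(d) = -4 + 2*d*(-2 + 2*d) (w(d) = -4 + (d + d)*(d + (-2 + d)) = -4 + (2*d)*(-2 + 2*d) = -4 + 2*d*(-2 + 2*d))
F(h) = -9 (F(h) = -7 - 2 = -9)
(F(-4) + w(-5))*48 = (-9 + (-4 - 4*(-5) + 4*(-5)²))*48 = (-9 + (-4 + 20 + 4*25))*48 = (-9 + (-4 + 20 + 100))*48 = (-9 + 116)*48 = 107*48 = 5136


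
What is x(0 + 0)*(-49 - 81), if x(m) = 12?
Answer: -1560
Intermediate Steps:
x(0 + 0)*(-49 - 81) = 12*(-49 - 81) = 12*(-130) = -1560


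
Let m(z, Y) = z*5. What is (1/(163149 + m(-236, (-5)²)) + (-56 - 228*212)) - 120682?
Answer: -27384746705/161969 ≈ -1.6907e+5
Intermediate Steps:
m(z, Y) = 5*z
(1/(163149 + m(-236, (-5)²)) + (-56 - 228*212)) - 120682 = (1/(163149 + 5*(-236)) + (-56 - 228*212)) - 120682 = (1/(163149 - 1180) + (-56 - 48336)) - 120682 = (1/161969 - 48392) - 120682 = -7838003847/161969 - 120682 = -27384746705/161969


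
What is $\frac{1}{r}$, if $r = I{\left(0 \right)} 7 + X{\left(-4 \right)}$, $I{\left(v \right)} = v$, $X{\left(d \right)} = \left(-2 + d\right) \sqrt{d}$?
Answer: $\frac{i}{12} \approx 0.083333 i$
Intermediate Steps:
$X{\left(d \right)} = \sqrt{d} \left(-2 + d\right)$
$r = - 12 i$ ($r = 0 \cdot 7 + \sqrt{-4} \left(-2 - 4\right) = 0 + 2 i \left(-6\right) = 0 - 12 i = - 12 i \approx - 12.0 i$)
$\frac{1}{r} = \frac{1}{\left(-12\right) i} = \frac{i}{12}$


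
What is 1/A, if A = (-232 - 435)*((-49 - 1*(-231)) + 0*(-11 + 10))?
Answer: -1/121394 ≈ -8.2376e-6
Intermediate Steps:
A = -121394 (A = -667*((-49 + 231) + 0*(-1)) = -667*(182 + 0) = -667*182 = -121394)
1/A = 1/(-121394) = -1/121394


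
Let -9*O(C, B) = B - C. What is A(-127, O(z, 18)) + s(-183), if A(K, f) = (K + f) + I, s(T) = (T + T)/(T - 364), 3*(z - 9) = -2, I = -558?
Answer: -10122746/14769 ≈ -685.41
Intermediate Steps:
z = 25/3 (z = 9 + (⅓)*(-2) = 9 - ⅔ = 25/3 ≈ 8.3333)
O(C, B) = -B/9 + C/9 (O(C, B) = -(B - C)/9 = -B/9 + C/9)
s(T) = 2*T/(-364 + T) (s(T) = (2*T)/(-364 + T) = 2*T/(-364 + T))
A(K, f) = -558 + K + f (A(K, f) = (K + f) - 558 = -558 + K + f)
A(-127, O(z, 18)) + s(-183) = (-558 - 127 + (-⅑*18 + (⅑)*(25/3))) + 2*(-183)/(-364 - 183) = (-558 - 127 + (-2 + 25/27)) + 2*(-183)/(-547) = (-558 - 127 - 29/27) + 2*(-183)*(-1/547) = -18524/27 + 366/547 = -10122746/14769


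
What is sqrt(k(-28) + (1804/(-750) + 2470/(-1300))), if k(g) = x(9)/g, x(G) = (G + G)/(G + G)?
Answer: I*sqrt(4786005)/1050 ≈ 2.0835*I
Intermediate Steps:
x(G) = 1 (x(G) = (2*G)/((2*G)) = (2*G)*(1/(2*G)) = 1)
k(g) = 1/g
sqrt(k(-28) + (1804/(-750) + 2470/(-1300))) = sqrt(1/(-28) + (1804/(-750) + 2470/(-1300))) = sqrt(-1/28 + (1804*(-1/750) + 2470*(-1/1300))) = sqrt(-1/28 + (-902/375 - 19/10)) = sqrt(-1/28 - 3229/750) = sqrt(-45581/10500) = I*sqrt(4786005)/1050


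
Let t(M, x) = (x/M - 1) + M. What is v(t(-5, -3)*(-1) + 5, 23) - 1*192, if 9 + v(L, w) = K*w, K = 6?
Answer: -63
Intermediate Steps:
t(M, x) = -1 + M + x/M (t(M, x) = (-1 + x/M) + M = -1 + M + x/M)
v(L, w) = -9 + 6*w
v(t(-5, -3)*(-1) + 5, 23) - 1*192 = (-9 + 6*23) - 1*192 = (-9 + 138) - 192 = 129 - 192 = -63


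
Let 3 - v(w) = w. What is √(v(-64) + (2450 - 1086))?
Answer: 3*√159 ≈ 37.829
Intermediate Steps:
v(w) = 3 - w
√(v(-64) + (2450 - 1086)) = √((3 - 1*(-64)) + (2450 - 1086)) = √((3 + 64) + 1364) = √(67 + 1364) = √1431 = 3*√159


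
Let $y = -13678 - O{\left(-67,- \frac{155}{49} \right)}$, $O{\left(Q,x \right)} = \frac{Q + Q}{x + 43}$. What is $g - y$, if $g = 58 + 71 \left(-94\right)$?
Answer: $\frac{6889229}{976} \approx 7058.6$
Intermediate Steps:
$O{\left(Q,x \right)} = \frac{2 Q}{43 + x}$
$g = -6616$ ($g = 58 - 6674 = -6616$)
$y = - \frac{13346445}{976}$ ($y = -13678 - 2 \left(-67\right) \frac{1}{43 - \frac{155}{49}} = -13678 - 2 \left(-67\right) \frac{1}{\frac{1952}{49}} = -13678 - 2 \left(-67\right) \frac{49}{1952} = -13678 - - \frac{3283}{976} = -13678 + \frac{3283}{976} = - \frac{13346445}{976} \approx -13675.0$)
$g - y = -6616 - - \frac{13346445}{976} = -6616 + \frac{13346445}{976} = \frac{6889229}{976}$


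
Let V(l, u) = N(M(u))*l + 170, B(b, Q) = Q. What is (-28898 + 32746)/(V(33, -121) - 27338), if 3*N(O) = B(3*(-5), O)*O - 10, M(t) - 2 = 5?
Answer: -3848/26739 ≈ -0.14391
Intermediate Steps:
M(t) = 7 (M(t) = 2 + 5 = 7)
N(O) = -10/3 + O²/3 (N(O) = (O*O - 10)/3 = (O² - 10)/3 = (-10 + O²)/3 = -10/3 + O²/3)
V(l, u) = 170 + 13*l (V(l, u) = (-10/3 + (⅓)*7²)*l + 170 = (-10/3 + (⅓)*49)*l + 170 = (-10/3 + 49/3)*l + 170 = 13*l + 170 = 170 + 13*l)
(-28898 + 32746)/(V(33, -121) - 27338) = (-28898 + 32746)/((170 + 13*33) - 27338) = 3848/((170 + 429) - 27338) = 3848/(599 - 27338) = 3848/(-26739) = 3848*(-1/26739) = -3848/26739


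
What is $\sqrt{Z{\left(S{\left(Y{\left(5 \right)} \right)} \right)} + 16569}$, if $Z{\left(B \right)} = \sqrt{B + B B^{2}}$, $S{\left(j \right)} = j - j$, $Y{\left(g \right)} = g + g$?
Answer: $3 \sqrt{1841} \approx 128.72$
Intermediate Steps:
$Y{\left(g \right)} = 2 g$
$S{\left(j \right)} = 0$
$Z{\left(B \right)} = \sqrt{B + B^{3}}$
$\sqrt{Z{\left(S{\left(Y{\left(5 \right)} \right)} \right)} + 16569} = \sqrt{\sqrt{0 + 0^{3}} + 16569} = \sqrt{\sqrt{0 + 0} + 16569} = \sqrt{\sqrt{0} + 16569} = \sqrt{0 + 16569} = \sqrt{16569} = 3 \sqrt{1841}$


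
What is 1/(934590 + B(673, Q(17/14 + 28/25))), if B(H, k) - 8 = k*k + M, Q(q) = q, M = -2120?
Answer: 122500/114229222489 ≈ 1.0724e-6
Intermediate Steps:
B(H, k) = -2112 + k**2 (B(H, k) = 8 + (k*k - 2120) = 8 + (k**2 - 2120) = 8 + (-2120 + k**2) = -2112 + k**2)
1/(934590 + B(673, Q(17/14 + 28/25))) = 1/(934590 + (-2112 + (17/14 + 28/25)**2)) = 1/(934590 + (-2112 + (817/350)**2)) = 1/(934590 + (-2112 + 667489/122500)) = 1/(934590 - 258052511/122500) = 1/(114229222489/122500) = 122500/114229222489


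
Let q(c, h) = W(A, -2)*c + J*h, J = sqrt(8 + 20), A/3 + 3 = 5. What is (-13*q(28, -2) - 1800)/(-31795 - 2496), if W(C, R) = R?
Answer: 1072/34291 - 52*sqrt(7)/34291 ≈ 0.027250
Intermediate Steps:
A = 6 (A = -9 + 3*5 = -9 + 15 = 6)
J = 2*sqrt(7) (J = sqrt(28) = 2*sqrt(7) ≈ 5.2915)
q(c, h) = -2*c + 2*h*sqrt(7) (q(c, h) = -2*c + (2*sqrt(7))*h = -2*c + 2*h*sqrt(7))
(-13*q(28, -2) - 1800)/(-31795 - 2496) = (-13*(-2*28 + 2*(-2)*sqrt(7)) - 1800)/(-31795 - 2496) = (-13*(-56 - 4*sqrt(7)) - 1800)/(-34291) = ((728 + 52*sqrt(7)) - 1800)*(-1/34291) = (-1072 + 52*sqrt(7))*(-1/34291) = 1072/34291 - 52*sqrt(7)/34291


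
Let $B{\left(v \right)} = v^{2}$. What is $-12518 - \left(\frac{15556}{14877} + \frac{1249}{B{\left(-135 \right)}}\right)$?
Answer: $- \frac{125716631549}{10041975} \approx -12519.0$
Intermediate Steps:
$-12518 - \left(\frac{15556}{14877} + \frac{1249}{B{\left(-135 \right)}}\right) = -12518 - \left(\frac{15556}{14877} + \frac{1249}{\left(-135\right)^{2}}\right) = -12518 - \left(15556 \cdot \frac{1}{14877} + \frac{1249}{18225}\right) = -12518 - \left(\frac{15556}{14877} + 1249 \cdot \frac{1}{18225}\right) = -12518 - \left(\frac{15556}{14877} + \frac{1249}{18225}\right) = -12518 - \frac{11188499}{10041975} = - \frac{125716631549}{10041975}$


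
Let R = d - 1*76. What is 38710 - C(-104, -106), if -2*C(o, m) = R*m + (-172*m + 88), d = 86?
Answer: 47340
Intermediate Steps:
R = 10 (R = 86 - 1*76 = 86 - 76 = 10)
C(o, m) = -44 + 81*m (C(o, m) = -(10*m + (-172*m + 88))/2 = -(10*m + (88 - 172*m))/2 = -(88 - 162*m)/2 = -44 + 81*m)
38710 - C(-104, -106) = 38710 - (-44 + 81*(-106)) = 38710 - (-44 - 8586) = 38710 - 1*(-8630) = 38710 + 8630 = 47340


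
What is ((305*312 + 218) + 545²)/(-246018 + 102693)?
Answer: -130801/47775 ≈ -2.7379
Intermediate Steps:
((305*312 + 218) + 545²)/(-246018 + 102693) = ((95160 + 218) + 297025)/(-143325) = (95378 + 297025)*(-1/143325) = 392403*(-1/143325) = -130801/47775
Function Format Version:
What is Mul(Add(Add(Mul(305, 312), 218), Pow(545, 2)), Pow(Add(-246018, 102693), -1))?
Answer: Rational(-130801, 47775) ≈ -2.7379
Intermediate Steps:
Mul(Add(Add(Mul(305, 312), 218), Pow(545, 2)), Pow(Add(-246018, 102693), -1)) = Mul(Add(Add(95160, 218), 297025), Pow(-143325, -1)) = Mul(Add(95378, 297025), Rational(-1, 143325)) = Mul(392403, Rational(-1, 143325)) = Rational(-130801, 47775)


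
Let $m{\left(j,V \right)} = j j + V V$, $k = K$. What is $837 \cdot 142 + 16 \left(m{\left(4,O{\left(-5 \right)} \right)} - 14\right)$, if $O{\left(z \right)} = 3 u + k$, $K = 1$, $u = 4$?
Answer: $121590$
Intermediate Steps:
$k = 1$
$O{\left(z \right)} = 13$ ($O{\left(z \right)} = 3 \cdot 4 + 1 = 12 + 1 = 13$)
$m{\left(j,V \right)} = V^{2} + j^{2}$ ($m{\left(j,V \right)} = j^{2} + V^{2} = V^{2} + j^{2}$)
$837 \cdot 142 + 16 \left(m{\left(4,O{\left(-5 \right)} \right)} - 14\right) = 837 \cdot 142 + 16 \left(\left(13^{2} + 4^{2}\right) - 14\right) = 118854 + 16 \left(\left(169 + 16\right) - 14\right) = 118854 + 16 \left(185 - 14\right) = 118854 + 16 \cdot 171 = 118854 + 2736 = 121590$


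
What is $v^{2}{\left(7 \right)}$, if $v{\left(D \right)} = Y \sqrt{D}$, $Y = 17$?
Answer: $2023$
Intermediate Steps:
$v{\left(D \right)} = 17 \sqrt{D}$
$v^{2}{\left(7 \right)} = \left(17 \sqrt{7}\right)^{2} = 2023$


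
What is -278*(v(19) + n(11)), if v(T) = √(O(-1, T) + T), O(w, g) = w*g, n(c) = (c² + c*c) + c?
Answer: -70334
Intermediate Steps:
n(c) = c + 2*c² (n(c) = (c² + c²) + c = 2*c² + c = c + 2*c²)
O(w, g) = g*w
v(T) = 0 (v(T) = √(T*(-1) + T) = √(-T + T) = √0 = 0)
-278*(v(19) + n(11)) = -278*(0 + 11*(1 + 2*11)) = -278*(0 + 11*(1 + 22)) = -278*(0 + 11*23) = -278*(0 + 253) = -278*253 = -70334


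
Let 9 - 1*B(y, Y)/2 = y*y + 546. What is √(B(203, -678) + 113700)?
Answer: 16*√118 ≈ 173.80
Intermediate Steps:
B(y, Y) = -1074 - 2*y² (B(y, Y) = 18 - 2*(y*y + 546) = 18 - 2*(y² + 546) = 18 - 2*(546 + y²) = 18 + (-1092 - 2*y²) = -1074 - 2*y²)
√(B(203, -678) + 113700) = √((-1074 - 2*203²) + 113700) = √((-1074 - 2*41209) + 113700) = √((-1074 - 82418) + 113700) = √(-83492 + 113700) = √30208 = 16*√118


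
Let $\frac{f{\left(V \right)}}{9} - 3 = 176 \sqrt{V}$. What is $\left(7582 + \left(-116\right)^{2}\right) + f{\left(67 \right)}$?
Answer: $21065 + 1584 \sqrt{67} \approx 34031.0$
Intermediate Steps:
$f{\left(V \right)} = 27 + 1584 \sqrt{V}$ ($f{\left(V \right)} = 27 + 9 \cdot 176 \sqrt{V} = 27 + 1584 \sqrt{V}$)
$\left(7582 + \left(-116\right)^{2}\right) + f{\left(67 \right)} = \left(7582 + \left(-116\right)^{2}\right) + \left(27 + 1584 \sqrt{67}\right) = \left(7582 + 13456\right) + \left(27 + 1584 \sqrt{67}\right) = 21038 + \left(27 + 1584 \sqrt{67}\right) = 21065 + 1584 \sqrt{67}$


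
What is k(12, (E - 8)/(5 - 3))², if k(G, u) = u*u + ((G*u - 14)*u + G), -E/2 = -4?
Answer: 144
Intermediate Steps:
E = 8 (E = -2*(-4) = 8)
k(G, u) = G + u² + u*(-14 + G*u) (k(G, u) = u² + ((-14 + G*u)*u + G) = u² + (u*(-14 + G*u) + G) = u² + (G + u*(-14 + G*u)) = G + u² + u*(-14 + G*u))
k(12, (E - 8)/(5 - 3))² = (12 + ((8 - 8)/(5 - 3))² - 14*(8 - 8)/(5 - 3) + 12*((8 - 8)/(5 - 3))²)² = (12 + (0/2)² - 0/2 + 12*(0/2)²)² = (12 + (0*(½))² - 0/2 + 12*(0*(½))²)² = (12 + 0² - 14*0 + 12*0²)² = (12 + 0 + 0 + 12*0)² = (12 + 0 + 0 + 0)² = 12² = 144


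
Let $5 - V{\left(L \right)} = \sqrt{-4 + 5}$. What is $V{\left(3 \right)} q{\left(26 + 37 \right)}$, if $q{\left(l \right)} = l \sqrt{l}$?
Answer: $756 \sqrt{7} \approx 2000.2$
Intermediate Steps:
$q{\left(l \right)} = l^{\frac{3}{2}}$
$V{\left(L \right)} = 4$ ($V{\left(L \right)} = 5 - \sqrt{-4 + 5} = 5 - \sqrt{1} = 5 - 1 = 4$)
$V{\left(3 \right)} q{\left(26 + 37 \right)} = 4 \left(26 + 37\right)^{\frac{3}{2}} = 4 \cdot 63^{\frac{3}{2}} = 4 \cdot 189 \sqrt{7} = 756 \sqrt{7}$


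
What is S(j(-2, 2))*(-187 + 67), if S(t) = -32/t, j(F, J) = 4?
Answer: 960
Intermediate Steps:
S(j(-2, 2))*(-187 + 67) = (-32/4)*(-187 + 67) = -32*¼*(-120) = -8*(-120) = 960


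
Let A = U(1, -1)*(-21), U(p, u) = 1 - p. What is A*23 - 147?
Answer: -147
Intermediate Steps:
A = 0 (A = (1 - 1*1)*(-21) = (1 - 1)*(-21) = 0*(-21) = 0)
A*23 - 147 = 0*23 - 147 = 0 - 147 = -147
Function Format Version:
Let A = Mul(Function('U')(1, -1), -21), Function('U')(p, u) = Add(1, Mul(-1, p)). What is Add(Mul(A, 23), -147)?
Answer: -147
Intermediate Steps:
A = 0 (A = Mul(Add(1, Mul(-1, 1)), -21) = Mul(Add(1, -1), -21) = Mul(0, -21) = 0)
Add(Mul(A, 23), -147) = Add(Mul(0, 23), -147) = Add(0, -147) = -147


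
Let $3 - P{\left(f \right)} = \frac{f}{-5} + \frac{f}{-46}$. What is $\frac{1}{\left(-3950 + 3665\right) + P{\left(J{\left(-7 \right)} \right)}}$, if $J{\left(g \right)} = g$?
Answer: $- \frac{230}{65217} \approx -0.0035267$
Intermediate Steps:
$P{\left(f \right)} = 3 + \frac{51 f}{230}$ ($P{\left(f \right)} = 3 - \left(\frac{f}{-5} + \frac{f}{-46}\right) = 3 - \left(f \left(- \frac{1}{5}\right) + f \left(- \frac{1}{46}\right)\right) = 3 - \left(- \frac{f}{5} - \frac{f}{46}\right) = 3 - - \frac{51 f}{230} = 3 + \frac{51 f}{230}$)
$\frac{1}{\left(-3950 + 3665\right) + P{\left(J{\left(-7 \right)} \right)}} = \frac{1}{\left(-3950 + 3665\right) + \left(3 + \frac{51}{230} \left(-7\right)\right)} = \frac{1}{-285 + \left(3 - \frac{357}{230}\right)} = \frac{1}{-285 + \frac{333}{230}} = \frac{1}{- \frac{65217}{230}} = - \frac{230}{65217}$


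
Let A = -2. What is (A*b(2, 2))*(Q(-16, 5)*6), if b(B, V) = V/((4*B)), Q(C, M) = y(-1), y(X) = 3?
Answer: -9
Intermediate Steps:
Q(C, M) = 3
b(B, V) = V/(4*B) (b(B, V) = V*(1/(4*B)) = V/(4*B))
(A*b(2, 2))*(Q(-16, 5)*6) = (-2/(2*2))*(3*6) = -2/(2*2)*18 = -2*¼*18 = -½*18 = -9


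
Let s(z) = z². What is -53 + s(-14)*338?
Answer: 66195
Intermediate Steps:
-53 + s(-14)*338 = -53 + (-14)²*338 = -53 + 196*338 = -53 + 66248 = 66195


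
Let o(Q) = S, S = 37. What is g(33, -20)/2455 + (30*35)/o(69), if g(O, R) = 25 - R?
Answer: 515883/18167 ≈ 28.397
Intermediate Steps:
o(Q) = 37
g(33, -20)/2455 + (30*35)/o(69) = (25 - 1*(-20))/2455 + (30*35)/37 = (25 + 20)*(1/2455) + 1050*(1/37) = 45*(1/2455) + 1050/37 = 9/491 + 1050/37 = 515883/18167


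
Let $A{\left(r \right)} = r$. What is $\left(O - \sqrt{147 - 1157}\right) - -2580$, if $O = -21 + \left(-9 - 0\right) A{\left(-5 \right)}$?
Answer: $2604 - i \sqrt{1010} \approx 2604.0 - 31.78 i$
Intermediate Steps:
$O = 24$ ($O = -21 + \left(-9 - 0\right) \left(-5\right) = -21 + \left(-9 + 0\right) \left(-5\right) = -21 - -45 = -21 + 45 = 24$)
$\left(O - \sqrt{147 - 1157}\right) - -2580 = \left(24 - \sqrt{147 - 1157}\right) - -2580 = \left(24 - \sqrt{-1010}\right) + 2580 = \left(24 - i \sqrt{1010}\right) + 2580 = 2604 - i \sqrt{1010}$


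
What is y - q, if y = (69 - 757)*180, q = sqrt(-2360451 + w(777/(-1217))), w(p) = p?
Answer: -123840 - 6*I*sqrt(97112193243)/1217 ≈ -1.2384e+5 - 1536.4*I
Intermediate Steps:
q = 6*I*sqrt(97112193243)/1217 (q = sqrt(-2360451 + 777/(-1217)) = sqrt(-2360451 + 777*(-1/1217)) = sqrt(-2360451 - 777/1217) = sqrt(-2872669644/1217) = 6*I*sqrt(97112193243)/1217 ≈ 1536.4*I)
y = -123840 (y = -688*180 = -123840)
y - q = -123840 - 6*I*sqrt(97112193243)/1217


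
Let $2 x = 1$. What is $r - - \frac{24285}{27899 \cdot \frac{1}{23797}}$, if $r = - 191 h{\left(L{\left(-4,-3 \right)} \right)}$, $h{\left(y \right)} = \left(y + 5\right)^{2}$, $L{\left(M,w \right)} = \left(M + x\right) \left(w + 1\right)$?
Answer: $- \frac{189423951}{27899} \approx -6789.6$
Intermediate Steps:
$x = \frac{1}{2}$ ($x = \frac{1}{2} \cdot 1 = \frac{1}{2} \approx 0.5$)
$L{\left(M,w \right)} = \left(1 + w\right) \left(\frac{1}{2} + M\right)$ ($L{\left(M,w \right)} = \left(M + \frac{1}{2}\right) \left(w + 1\right) = \left(\frac{1}{2} + M\right) \left(1 + w\right) = \left(1 + w\right) \left(\frac{1}{2} + M\right)$)
$h{\left(y \right)} = \left(5 + y\right)^{2}$
$r = -27504$ ($r = - 191 \left(5 + \left(\frac{1}{2} - 4 + \frac{1}{2} \left(-3\right) - -12\right)\right)^{2} = - 191 \left(5 + \left(\frac{1}{2} - 4 - \frac{3}{2} + 12\right)\right)^{2} = - 191 \left(5 + 7\right)^{2} = - 191 \cdot 12^{2} = \left(-191\right) 144 = -27504$)
$r - - \frac{24285}{27899 \cdot \frac{1}{23797}} = -27504 - - \frac{24285}{27899 \cdot \frac{1}{23797}} = -27504 - - \frac{24285}{\frac{27899}{23797}} = -27504 - \left(-24285\right) \frac{23797}{27899} = -27504 - - \frac{577910145}{27899} = -27504 + \frac{577910145}{27899} = - \frac{189423951}{27899}$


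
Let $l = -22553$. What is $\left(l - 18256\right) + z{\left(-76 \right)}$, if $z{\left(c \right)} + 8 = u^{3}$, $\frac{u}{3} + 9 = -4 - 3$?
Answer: $-151409$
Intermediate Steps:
$u = -48$ ($u = -27 + 3 \left(-4 - 3\right) = -27 + 3 \left(-7\right) = -27 - 21 = -48$)
$z{\left(c \right)} = -110600$ ($z{\left(c \right)} = -8 + \left(-48\right)^{3} = -8 - 110592 = -110600$)
$\left(l - 18256\right) + z{\left(-76 \right)} = \left(-22553 - 18256\right) - 110600 = -40809 - 110600 = -151409$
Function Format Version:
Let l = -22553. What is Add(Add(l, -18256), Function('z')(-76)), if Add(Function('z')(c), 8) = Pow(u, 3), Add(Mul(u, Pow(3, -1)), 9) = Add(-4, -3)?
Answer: -151409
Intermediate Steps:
u = -48 (u = Add(-27, Mul(3, Add(-4, -3))) = Add(-27, Mul(3, -7)) = Add(-27, -21) = -48)
Function('z')(c) = -110600 (Function('z')(c) = Add(-8, Pow(-48, 3)) = Add(-8, -110592) = -110600)
Add(Add(l, -18256), Function('z')(-76)) = Add(Add(-22553, -18256), -110600) = Add(-40809, -110600) = -151409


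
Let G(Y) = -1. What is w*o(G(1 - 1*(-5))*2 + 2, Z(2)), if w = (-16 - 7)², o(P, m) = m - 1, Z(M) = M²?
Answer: 1587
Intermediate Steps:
o(P, m) = -1 + m
w = 529 (w = (-23)² = 529)
w*o(G(1 - 1*(-5))*2 + 2, Z(2)) = 529*(-1 + 2²) = 529*(-1 + 4) = 529*3 = 1587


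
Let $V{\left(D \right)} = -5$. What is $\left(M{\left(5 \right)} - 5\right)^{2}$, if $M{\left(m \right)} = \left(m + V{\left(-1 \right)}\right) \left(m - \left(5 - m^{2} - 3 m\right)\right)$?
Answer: $25$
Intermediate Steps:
$M{\left(m \right)} = \left(-5 + m\right) \left(-5 + m^{2} + 4 m\right)$ ($M{\left(m \right)} = \left(m - 5\right) \left(m - \left(5 - m^{2} - 3 m\right)\right) = \left(-5 + m\right) \left(m + \left(-5 + m^{2} + 3 m\right)\right) = \left(-5 + m\right) \left(-5 + m^{2} + 4 m\right)$)
$\left(M{\left(5 \right)} - 5\right)^{2} = \left(\left(25 + 5^{3} - 5^{2} - 125\right) - 5\right)^{2} = \left(\left(25 + 125 - 25 - 125\right) - 5\right)^{2} = \left(0 - 5\right)^{2} = \left(-5\right)^{2} = 25$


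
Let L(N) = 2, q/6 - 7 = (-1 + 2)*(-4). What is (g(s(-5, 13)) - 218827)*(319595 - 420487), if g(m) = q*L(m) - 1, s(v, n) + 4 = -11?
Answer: 22074362464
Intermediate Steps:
s(v, n) = -15 (s(v, n) = -4 - 11 = -15)
q = 18 (q = 42 + 6*((-1 + 2)*(-4)) = 42 + 6*(1*(-4)) = 42 + 6*(-4) = 42 - 24 = 18)
g(m) = 35 (g(m) = 18*2 - 1 = 36 - 1 = 35)
(g(s(-5, 13)) - 218827)*(319595 - 420487) = (35 - 218827)*(319595 - 420487) = -218792*(-100892) = 22074362464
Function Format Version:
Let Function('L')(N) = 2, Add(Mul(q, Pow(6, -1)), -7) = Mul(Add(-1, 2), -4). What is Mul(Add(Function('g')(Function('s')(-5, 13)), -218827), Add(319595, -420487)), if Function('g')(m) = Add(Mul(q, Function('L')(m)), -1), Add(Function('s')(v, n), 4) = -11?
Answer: 22074362464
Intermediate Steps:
Function('s')(v, n) = -15 (Function('s')(v, n) = Add(-4, -11) = -15)
q = 18 (q = Add(42, Mul(6, Mul(Add(-1, 2), -4))) = Add(42, Mul(6, Mul(1, -4))) = Add(42, Mul(6, -4)) = Add(42, -24) = 18)
Function('g')(m) = 35 (Function('g')(m) = Add(Mul(18, 2), -1) = Add(36, -1) = 35)
Mul(Add(Function('g')(Function('s')(-5, 13)), -218827), Add(319595, -420487)) = Mul(Add(35, -218827), Add(319595, -420487)) = Mul(-218792, -100892) = 22074362464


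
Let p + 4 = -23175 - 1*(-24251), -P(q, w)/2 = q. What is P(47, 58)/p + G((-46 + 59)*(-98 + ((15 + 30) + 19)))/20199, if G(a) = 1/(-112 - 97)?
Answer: -198415313/2262772776 ≈ -0.087687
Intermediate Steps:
P(q, w) = -2*q
G(a) = -1/209 (G(a) = 1/(-209) = -1/209)
p = 1072 (p = -4 + (-23175 - 1*(-24251)) = -4 + (-23175 + 24251) = -4 + 1076 = 1072)
P(47, 58)/p + G((-46 + 59)*(-98 + ((15 + 30) + 19)))/20199 = -2*47/1072 - 1/209/20199 = -94*1/1072 - 1/209*1/20199 = -47/536 - 1/4221591 = -198415313/2262772776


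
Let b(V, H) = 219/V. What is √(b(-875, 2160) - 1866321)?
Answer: I*√57156088290/175 ≈ 1366.1*I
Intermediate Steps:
√(b(-875, 2160) - 1866321) = √(219/(-875) - 1866321) = √(219*(-1/875) - 1866321) = √(-219/875 - 1866321) = √(-1633031094/875) = I*√57156088290/175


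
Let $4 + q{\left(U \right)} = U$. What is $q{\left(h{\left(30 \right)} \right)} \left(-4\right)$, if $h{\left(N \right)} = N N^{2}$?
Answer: $-107984$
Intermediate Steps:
$h{\left(N \right)} = N^{3}$
$q{\left(U \right)} = -4 + U$
$q{\left(h{\left(30 \right)} \right)} \left(-4\right) = \left(-4 + 30^{3}\right) \left(-4\right) = \left(-4 + 27000\right) \left(-4\right) = 26996 \left(-4\right) = -107984$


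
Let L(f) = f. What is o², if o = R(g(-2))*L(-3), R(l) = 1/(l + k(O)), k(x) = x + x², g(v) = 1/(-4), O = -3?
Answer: 144/529 ≈ 0.27221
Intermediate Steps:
g(v) = -¼
R(l) = 1/(6 + l) (R(l) = 1/(l - 3*(1 - 3)) = 1/(l - 3*(-2)) = 1/(l + 6) = 1/(6 + l))
o = -12/23 (o = -3/(6 - ¼) = -3/(23/4) = (4/23)*(-3) = -12/23 ≈ -0.52174)
o² = (-12/23)² = 144/529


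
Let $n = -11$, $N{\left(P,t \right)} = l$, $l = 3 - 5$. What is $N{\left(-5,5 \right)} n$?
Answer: $22$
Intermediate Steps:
$l = -2$
$N{\left(P,t \right)} = -2$
$N{\left(-5,5 \right)} n = \left(-2\right) \left(-11\right) = 22$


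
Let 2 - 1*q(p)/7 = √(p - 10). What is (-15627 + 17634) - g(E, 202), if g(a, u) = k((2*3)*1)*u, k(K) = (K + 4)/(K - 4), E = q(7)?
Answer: 997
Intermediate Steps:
q(p) = 14 - 7*√(-10 + p) (q(p) = 14 - 7*√(p - 10) = 14 - 7*√(-10 + p))
E = 14 - 7*I*√3 (E = 14 - 7*√(-10 + 7) = 14 - 7*I*√3 ≈ 14.0 - 12.124*I)
k(K) = (4 + K)/(-4 + K)
g(a, u) = 5*u (g(a, u) = ((4 + (2*3)*1)/(-4 + (2*3)*1))*u = ((4 + 6*1)/(-4 + 6*1))*u = ((4 + 6)/(-4 + 6))*u = (10/2)*u = ((½)*10)*u = 5*u)
(-15627 + 17634) - g(E, 202) = (-15627 + 17634) - 5*202 = 2007 - 1*1010 = 2007 - 1010 = 997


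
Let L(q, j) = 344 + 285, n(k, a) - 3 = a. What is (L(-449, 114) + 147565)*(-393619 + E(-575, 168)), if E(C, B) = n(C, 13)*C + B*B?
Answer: -55512731430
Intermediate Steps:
n(k, a) = 3 + a
L(q, j) = 629
E(C, B) = B**2 + 16*C (E(C, B) = (3 + 13)*C + B*B = 16*C + B**2 = B**2 + 16*C)
(L(-449, 114) + 147565)*(-393619 + E(-575, 168)) = (629 + 147565)*(-393619 + (168**2 + 16*(-575))) = 148194*(-393619 + (28224 - 9200)) = 148194*(-393619 + 19024) = 148194*(-374595) = -55512731430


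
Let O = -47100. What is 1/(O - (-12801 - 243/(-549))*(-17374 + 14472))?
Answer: -61/2268853368 ≈ -2.6886e-8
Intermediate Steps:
1/(O - (-12801 - 243/(-549))*(-17374 + 14472)) = 1/(-47100 - (-12801 - 243/(-549))*(-17374 + 14472)) = 1/(-47100 - (-12801 - 243*(-1/549))*(-2902)) = 1/(-47100 - (-12801 + 27/61)*(-2902)) = 1/(-47100 - (-780834)*(-2902)/61) = 1/(-47100 - 1*2265980268/61) = 1/(-47100 - 2265980268/61) = 1/(-2268853368/61) = -61/2268853368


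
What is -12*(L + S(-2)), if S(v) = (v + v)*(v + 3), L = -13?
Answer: 204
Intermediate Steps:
S(v) = 2*v*(3 + v) (S(v) = (2*v)*(3 + v) = 2*v*(3 + v))
-12*(L + S(-2)) = -12*(-13 + 2*(-2)*(3 - 2)) = -12*(-13 + 2*(-2)*1) = -12*(-13 - 4) = -12*(-17) = 204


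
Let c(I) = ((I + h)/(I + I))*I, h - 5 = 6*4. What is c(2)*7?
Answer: 217/2 ≈ 108.50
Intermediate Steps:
h = 29 (h = 5 + 6*4 = 5 + 24 = 29)
c(I) = 29/2 + I/2 (c(I) = ((I + 29)/(I + I))*I = ((29 + I)/((2*I)))*I = ((29 + I)*(1/(2*I)))*I = ((29 + I)/(2*I))*I = 29/2 + I/2)
c(2)*7 = (29/2 + (½)*2)*7 = (29/2 + 1)*7 = (31/2)*7 = 217/2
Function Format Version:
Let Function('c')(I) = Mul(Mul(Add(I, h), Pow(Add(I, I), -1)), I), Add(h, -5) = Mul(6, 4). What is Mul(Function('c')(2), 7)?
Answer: Rational(217, 2) ≈ 108.50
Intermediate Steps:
h = 29 (h = Add(5, Mul(6, 4)) = Add(5, 24) = 29)
Function('c')(I) = Add(Rational(29, 2), Mul(Rational(1, 2), I)) (Function('c')(I) = Mul(Mul(Add(I, 29), Pow(Add(I, I), -1)), I) = Mul(Mul(Add(29, I), Pow(Mul(2, I), -1)), I) = Mul(Mul(Add(29, I), Mul(Rational(1, 2), Pow(I, -1))), I) = Mul(Mul(Rational(1, 2), Pow(I, -1), Add(29, I)), I) = Add(Rational(29, 2), Mul(Rational(1, 2), I)))
Mul(Function('c')(2), 7) = Mul(Add(Rational(29, 2), Mul(Rational(1, 2), 2)), 7) = Mul(Add(Rational(29, 2), 1), 7) = Mul(Rational(31, 2), 7) = Rational(217, 2)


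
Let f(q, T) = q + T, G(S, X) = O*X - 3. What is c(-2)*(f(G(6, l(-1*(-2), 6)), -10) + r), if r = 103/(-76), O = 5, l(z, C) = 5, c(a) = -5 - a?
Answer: -2427/76 ≈ -31.934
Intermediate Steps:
G(S, X) = -3 + 5*X (G(S, X) = 5*X - 3 = -3 + 5*X)
f(q, T) = T + q
r = -103/76 (r = 103*(-1/76) = -103/76 ≈ -1.3553)
c(-2)*(f(G(6, l(-1*(-2), 6)), -10) + r) = (-5 - 1*(-2))*((-10 + (-3 + 5*5)) - 103/76) = (-5 + 2)*((-10 + (-3 + 25)) - 103/76) = -3*((-10 + 22) - 103/76) = -3*(12 - 103/76) = -3*809/76 = -2427/76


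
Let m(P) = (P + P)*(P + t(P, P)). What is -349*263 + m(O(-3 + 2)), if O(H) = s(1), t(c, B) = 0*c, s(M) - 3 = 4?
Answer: -91689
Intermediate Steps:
s(M) = 7 (s(M) = 3 + 4 = 7)
t(c, B) = 0
O(H) = 7
m(P) = 2*P**2 (m(P) = (P + P)*(P + 0) = (2*P)*P = 2*P**2)
-349*263 + m(O(-3 + 2)) = -349*263 + 2*7**2 = -91787 + 2*49 = -91787 + 98 = -91689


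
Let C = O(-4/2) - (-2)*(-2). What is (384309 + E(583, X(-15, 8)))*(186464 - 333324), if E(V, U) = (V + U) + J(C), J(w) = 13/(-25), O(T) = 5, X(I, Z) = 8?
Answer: -282631688164/5 ≈ -5.6526e+10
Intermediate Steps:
C = 1 (C = 5 - (-2)*(-2) = 5 - 1*4 = 5 - 4 = 1)
J(w) = -13/25 (J(w) = 13*(-1/25) = -13/25)
E(V, U) = -13/25 + U + V (E(V, U) = (V + U) - 13/25 = (U + V) - 13/25 = -13/25 + U + V)
(384309 + E(583, X(-15, 8)))*(186464 - 333324) = (384309 + (-13/25 + 8 + 583))*(186464 - 333324) = (384309 + 14762/25)*(-146860) = (9622487/25)*(-146860) = -282631688164/5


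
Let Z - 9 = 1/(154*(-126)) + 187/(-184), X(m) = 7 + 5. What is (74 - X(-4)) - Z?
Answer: 48214135/892584 ≈ 54.016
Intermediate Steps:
X(m) = 12
Z = 7126073/892584 (Z = 9 + (1/(154*(-126)) + 187/(-184)) = 9 + ((1/154)*(-1/126) + 187*(-1/184)) = 9 + (-1/19404 - 187/184) = 9 - 907183/892584 = 7126073/892584 ≈ 7.9836)
(74 - X(-4)) - Z = (74 - 1*12) - 1*7126073/892584 = (74 - 12) - 7126073/892584 = 62 - 7126073/892584 = 48214135/892584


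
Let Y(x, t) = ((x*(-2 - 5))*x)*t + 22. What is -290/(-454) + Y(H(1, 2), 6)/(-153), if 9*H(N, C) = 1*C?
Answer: 476869/937737 ≈ 0.50853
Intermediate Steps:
H(N, C) = C/9 (H(N, C) = (1*C)/9 = C/9)
Y(x, t) = 22 - 7*t*x² (Y(x, t) = ((x*(-7))*x)*t + 22 = ((-7*x)*x)*t + 22 = (-7*x²)*t + 22 = -7*t*x² + 22 = 22 - 7*t*x²)
-290/(-454) + Y(H(1, 2), 6)/(-153) = -290/(-454) + (22 - 7*6*((⅑)*2)²)/(-153) = -290*(-1/454) + (22 - 7*6*(2/9)²)*(-1/153) = 145/227 + (22 - 7*6*4/81)*(-1/153) = 145/227 + (22 - 56/27)*(-1/153) = 145/227 + (538/27)*(-1/153) = 145/227 - 538/4131 = 476869/937737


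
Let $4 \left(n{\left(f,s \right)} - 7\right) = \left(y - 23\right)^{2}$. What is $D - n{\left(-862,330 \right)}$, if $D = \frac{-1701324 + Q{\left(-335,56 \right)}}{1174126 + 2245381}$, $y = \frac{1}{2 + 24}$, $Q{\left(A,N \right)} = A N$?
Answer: $- \frac{99086046615}{711257456} \approx -139.31$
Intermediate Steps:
$y = \frac{1}{26} \approx 0.038462$
$n{\left(f,s \right)} = \frac{375337}{2704}$ ($n{\left(f,s \right)} = 7 + \frac{\left(\frac{1}{26} - 23\right)^{2}}{4} = 7 + \frac{\left(- \frac{597}{26}\right)^{2}}{4} = 7 + \frac{1}{4} \cdot \frac{356409}{676} = 7 + \frac{356409}{2704} = \frac{375337}{2704}$)
$D = - \frac{1720084}{3419507}$ ($D = \frac{-1701324 - 18760}{1174126 + 2245381} = \frac{-1701324 - 18760}{3419507} = \left(-1720084\right) \frac{1}{3419507} = - \frac{1720084}{3419507} \approx -0.50302$)
$D - n{\left(-862,330 \right)} = - \frac{1720084}{3419507} - \frac{375337}{2704} = - \frac{99086046615}{711257456}$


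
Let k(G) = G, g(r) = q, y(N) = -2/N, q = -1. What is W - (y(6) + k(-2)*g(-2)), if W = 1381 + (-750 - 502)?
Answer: 382/3 ≈ 127.33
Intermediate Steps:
g(r) = -1
W = 129 (W = 1381 - 1252 = 129)
W - (y(6) + k(-2)*g(-2)) = 129 - (-2/6 - 2*(-1)) = 129 - (-2*1/6 + 2) = 129 - (-1/3 + 2) = 129 - 1*5/3 = 129 - 5/3 = 382/3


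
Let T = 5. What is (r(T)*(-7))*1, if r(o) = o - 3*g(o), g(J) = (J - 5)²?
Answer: -35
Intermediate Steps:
g(J) = (-5 + J)²
r(o) = o - 3*(-5 + o)²
(r(T)*(-7))*1 = ((5 - 3*(-5 + 5)²)*(-7))*1 = ((5 - 3*0²)*(-7))*1 = ((5 - 3*0)*(-7))*1 = ((5 + 0)*(-7))*1 = (5*(-7))*1 = -35*1 = -35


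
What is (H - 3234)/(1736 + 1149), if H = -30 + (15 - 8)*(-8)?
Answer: -664/577 ≈ -1.1508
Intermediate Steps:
H = -86 (H = -30 + 7*(-8) = -30 - 56 = -86)
(H - 3234)/(1736 + 1149) = (-86 - 3234)/(1736 + 1149) = -3320/2885 = -3320*1/2885 = -664/577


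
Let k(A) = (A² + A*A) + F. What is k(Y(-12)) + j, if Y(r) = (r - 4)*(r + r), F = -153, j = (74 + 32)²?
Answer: 305995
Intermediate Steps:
j = 11236 (j = 106² = 11236)
Y(r) = 2*r*(-4 + r) (Y(r) = (-4 + r)*(2*r) = 2*r*(-4 + r))
k(A) = -153 + 2*A² (k(A) = (A² + A*A) - 153 = (A² + A²) - 153 = 2*A² - 153 = -153 + 2*A²)
k(Y(-12)) + j = (-153 + 2*(2*(-12)*(-4 - 12))²) + 11236 = (-153 + 2*(2*(-12)*(-16))²) + 11236 = (-153 + 2*384²) + 11236 = (-153 + 2*147456) + 11236 = (-153 + 294912) + 11236 = 294759 + 11236 = 305995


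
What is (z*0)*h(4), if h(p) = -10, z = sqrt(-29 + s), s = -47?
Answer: 0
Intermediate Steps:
z = 2*I*sqrt(19) (z = sqrt(-29 - 47) = sqrt(-76) = 2*I*sqrt(19) ≈ 8.7178*I)
(z*0)*h(4) = ((2*I*sqrt(19))*0)*(-10) = 0*(-10) = 0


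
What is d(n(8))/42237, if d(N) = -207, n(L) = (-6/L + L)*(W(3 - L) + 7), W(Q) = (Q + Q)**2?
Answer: -23/4693 ≈ -0.0049009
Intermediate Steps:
W(Q) = 4*Q**2 (W(Q) = (2*Q)**2 = 4*Q**2)
n(L) = (7 + 4*(3 - L)**2)*(L - 6/L) (n(L) = (-6/L + L)*(4*(3 - L)**2 + 7) = (L - 6/L)*(7 + 4*(3 - L)**2) = (7 + 4*(3 - L)**2)*(L - 6/L))
d(n(8))/42237 = -207/42237 = -207*1/42237 = -23/4693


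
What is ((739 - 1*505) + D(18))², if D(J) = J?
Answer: 63504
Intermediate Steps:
((739 - 1*505) + D(18))² = ((739 - 1*505) + 18)² = ((739 - 505) + 18)² = (234 + 18)² = 252² = 63504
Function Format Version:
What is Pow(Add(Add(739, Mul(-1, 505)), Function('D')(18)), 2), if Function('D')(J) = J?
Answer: 63504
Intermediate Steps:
Pow(Add(Add(739, Mul(-1, 505)), Function('D')(18)), 2) = Pow(Add(Add(739, Mul(-1, 505)), 18), 2) = Pow(Add(Add(739, -505), 18), 2) = Pow(Add(234, 18), 2) = Pow(252, 2) = 63504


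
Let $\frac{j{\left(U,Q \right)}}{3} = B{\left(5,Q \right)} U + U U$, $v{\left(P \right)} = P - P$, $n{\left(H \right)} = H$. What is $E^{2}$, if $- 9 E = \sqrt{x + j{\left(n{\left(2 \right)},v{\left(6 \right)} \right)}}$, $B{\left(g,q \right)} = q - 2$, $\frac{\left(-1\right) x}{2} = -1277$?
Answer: $\frac{2554}{81} \approx 31.531$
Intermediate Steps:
$v{\left(P \right)} = 0$
$x = 2554$ ($x = \left(-2\right) \left(-1277\right) = 2554$)
$B{\left(g,q \right)} = -2 + q$ ($B{\left(g,q \right)} = q - 2 = -2 + q$)
$j{\left(U,Q \right)} = 3 U^{2} + 3 U \left(-2 + Q\right)$ ($j{\left(U,Q \right)} = 3 \left(\left(-2 + Q\right) U + U U\right) = 3 \left(U \left(-2 + Q\right) + U^{2}\right) = 3 \left(U^{2} + U \left(-2 + Q\right)\right) = 3 U^{2} + 3 U \left(-2 + Q\right)$)
$E = - \frac{\sqrt{2554}}{9}$ ($E = - \frac{\sqrt{2554 + 3 \cdot 2 \left(-2 + 0 + 2\right)}}{9} = - \frac{\sqrt{2554 + 3 \cdot 2 \cdot 0}}{9} = - \frac{\sqrt{2554 + 0}}{9} = - \frac{\sqrt{2554}}{9} \approx -5.6152$)
$E^{2} = \left(- \frac{\sqrt{2554}}{9}\right)^{2} = \frac{2554}{81}$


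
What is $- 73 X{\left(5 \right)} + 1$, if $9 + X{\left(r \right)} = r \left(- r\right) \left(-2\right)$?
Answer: $-2992$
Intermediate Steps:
$X{\left(r \right)} = -9 + 2 r^{2}$ ($X{\left(r \right)} = -9 + r \left(- r\right) \left(-2\right) = -9 + - r^{2} \left(-2\right) = -9 + 2 r^{2}$)
$- 73 X{\left(5 \right)} + 1 = - 73 \left(-9 + 2 \cdot 5^{2}\right) + 1 = - 73 \left(-9 + 2 \cdot 25\right) + 1 = - 73 \left(-9 + 50\right) + 1 = \left(-73\right) 41 + 1 = -2993 + 1 = -2992$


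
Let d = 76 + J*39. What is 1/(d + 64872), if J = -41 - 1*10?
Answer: 1/62959 ≈ 1.5883e-5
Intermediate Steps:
J = -51 (J = -41 - 10 = -51)
d = -1913 (d = 76 - 51*39 = 76 - 1989 = -1913)
1/(d + 64872) = 1/(-1913 + 64872) = 1/62959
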